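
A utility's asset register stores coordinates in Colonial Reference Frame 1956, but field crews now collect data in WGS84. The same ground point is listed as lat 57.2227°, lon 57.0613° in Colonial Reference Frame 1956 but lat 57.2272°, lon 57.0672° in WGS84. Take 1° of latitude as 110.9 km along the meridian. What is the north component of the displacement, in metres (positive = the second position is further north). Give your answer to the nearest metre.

Δφ = 57.2272° − 57.2227° = +0.0045°; Δλ = 57.0672° − 57.0613° = +0.0059°.
ΔN = Δφ × 110900 = 499.1 m; ΔE = Δλ × 110900 × cos(57.2227°) = +0.0059 × 110900 × 0.541375 = 354.2 m.

ΔN = 499 m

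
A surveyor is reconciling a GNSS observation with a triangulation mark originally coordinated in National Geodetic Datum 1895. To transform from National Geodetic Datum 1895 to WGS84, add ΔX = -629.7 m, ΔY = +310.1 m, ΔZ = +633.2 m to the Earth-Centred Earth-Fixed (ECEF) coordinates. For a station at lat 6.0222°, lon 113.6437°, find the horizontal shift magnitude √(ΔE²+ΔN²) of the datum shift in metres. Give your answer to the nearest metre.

730 m

At φ = 6.0222°, λ = 113.6437°: sin φ = 0.104914, cos φ = 0.994481, sin λ = 0.916057, cos λ = -0.401048.
ΔE = −sin λ·ΔX + cos λ·ΔY = −(0.916057)·(-629.7) + (-0.401048)·(310.1) = 452.48 m.
ΔN = −sin φ cos λ·ΔX − sin φ sin λ·ΔY + cos φ·ΔZ = −(0.104914)(-0.401048)(-629.7) − (0.104914)(0.916057)(310.1) + (0.994481)(633.2) = 573.41 m.
Horizontal magnitude = √(ΔE² + ΔN²) = √(452.48² + 573.41²) = 730.43 m.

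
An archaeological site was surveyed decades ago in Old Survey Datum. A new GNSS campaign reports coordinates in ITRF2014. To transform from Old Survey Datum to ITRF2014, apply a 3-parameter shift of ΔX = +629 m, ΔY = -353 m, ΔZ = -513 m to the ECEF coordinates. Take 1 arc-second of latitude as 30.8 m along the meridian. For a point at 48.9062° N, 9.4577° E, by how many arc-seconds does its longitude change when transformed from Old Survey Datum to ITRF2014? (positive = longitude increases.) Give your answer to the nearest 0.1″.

sin φ = 0.753635, cos φ = 0.657294, sin λ = 0.164319, cos λ = 0.986407.
East component: ΔE = −sin λ·ΔX + cos λ·ΔY = −(0.164319)(629) + (0.986407)(-353) = -451.56 m.
1° of latitude spans 3600 × 30.80 = 110880 m; at latitude φ, 1° of longitude spans that × cos φ = 72880.7 m, so Δλ = -451.56 / 72880.7 × 3600 = -22.305″.

Δλ = -22.3″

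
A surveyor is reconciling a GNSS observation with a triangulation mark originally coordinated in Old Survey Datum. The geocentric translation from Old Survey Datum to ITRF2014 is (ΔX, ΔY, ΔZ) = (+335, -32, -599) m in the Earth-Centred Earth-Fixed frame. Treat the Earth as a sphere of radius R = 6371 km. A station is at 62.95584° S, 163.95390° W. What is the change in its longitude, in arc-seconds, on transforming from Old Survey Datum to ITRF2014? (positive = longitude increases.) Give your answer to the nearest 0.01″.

Δλ = 8.78″

sin φ = -0.890656, cos φ = 0.454677, sin λ = -0.276411, cos λ = -0.961040.
East component: ΔE = −sin λ·ΔX + cos λ·ΔY = −(-0.276411)(335) + (-0.961040)(-32) = 123.35 m.
1° of latitude spans πR/180 = 111195 m; at latitude φ, 1° of longitude spans that × cos φ = 50557.8 m, so Δλ = 123.35 / 50557.8 × 3600 = 8.783″.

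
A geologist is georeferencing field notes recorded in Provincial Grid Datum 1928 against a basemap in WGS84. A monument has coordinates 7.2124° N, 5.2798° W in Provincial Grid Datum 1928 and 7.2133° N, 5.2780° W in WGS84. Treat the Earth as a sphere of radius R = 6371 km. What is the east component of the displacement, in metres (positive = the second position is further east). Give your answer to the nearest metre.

Δφ = 7.2133° − 7.2124° = +0.0009°; Δλ = -5.2780° − -5.2798° = +0.0018°.
1° along a meridian = πR/180 = 111195 m.
ΔN = Δφ × 111195 = 100.1 m; ΔE = Δλ × 111195 × cos(7.2124°) = +0.0018 × 111195 × 0.992088 = 198.6 m.

ΔE = 199 m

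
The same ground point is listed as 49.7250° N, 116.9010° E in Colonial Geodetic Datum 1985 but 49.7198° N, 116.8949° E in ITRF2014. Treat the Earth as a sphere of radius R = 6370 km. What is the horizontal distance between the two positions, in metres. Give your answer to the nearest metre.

726 m

Δφ = 49.7198° − 49.7250° = -0.0052°; Δλ = 116.8949° − 116.9010° = -0.0061°.
1° along a meridian = πR/180 = 111177 m.
ΔN = Δφ × 111177 = -578.1 m; ΔE = Δλ × 111177 × cos(49.7250°) = -0.0061 × 111177 × 0.646457 = -438.4 m.
Distance = √(ΔE² + ΔN²) = √((-438.4)² + (-578.1)²) = 725.6 m.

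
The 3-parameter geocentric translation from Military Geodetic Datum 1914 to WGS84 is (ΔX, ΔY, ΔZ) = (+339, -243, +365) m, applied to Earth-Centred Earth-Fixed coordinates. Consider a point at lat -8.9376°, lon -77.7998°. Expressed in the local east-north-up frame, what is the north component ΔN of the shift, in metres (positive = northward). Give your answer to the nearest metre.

At φ = -8.9376°, λ = -77.7998°: sin φ = -0.155359, cos φ = 0.987858, sin λ = -0.977415, cos λ = 0.211328.
ΔN = −sin φ cos λ·ΔX − sin φ sin λ·ΔY + cos φ·ΔZ = −(-0.155359)(0.211328)(339) − (-0.155359)(-0.977415)(-243) + (0.987858)(365) = 408.60 m.

ΔN = 409 m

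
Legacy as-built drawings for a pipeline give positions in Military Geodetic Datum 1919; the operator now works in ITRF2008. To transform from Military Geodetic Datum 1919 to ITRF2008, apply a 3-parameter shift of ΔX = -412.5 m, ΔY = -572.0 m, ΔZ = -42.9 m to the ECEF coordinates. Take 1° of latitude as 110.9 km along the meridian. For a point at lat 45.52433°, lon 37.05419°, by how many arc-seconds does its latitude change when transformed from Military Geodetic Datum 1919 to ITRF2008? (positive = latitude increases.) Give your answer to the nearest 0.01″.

Δφ = 14.63″

sin φ = 0.713548, cos φ = 0.700606, sin λ = 0.602570, cos λ = 0.798066.
North component: ΔN = −sin φ cos λ·ΔX − sin φ sin λ·ΔY + cos φ·ΔZ = −(0.713548)(0.798066)(-412.5) − (0.713548)(0.602570)(-572.0) + (0.700606)(-42.9) = 450.78 m.
1° of latitude spans 110900 m, so Δφ = 450.78 / 110900 × 3600 = 14.633″.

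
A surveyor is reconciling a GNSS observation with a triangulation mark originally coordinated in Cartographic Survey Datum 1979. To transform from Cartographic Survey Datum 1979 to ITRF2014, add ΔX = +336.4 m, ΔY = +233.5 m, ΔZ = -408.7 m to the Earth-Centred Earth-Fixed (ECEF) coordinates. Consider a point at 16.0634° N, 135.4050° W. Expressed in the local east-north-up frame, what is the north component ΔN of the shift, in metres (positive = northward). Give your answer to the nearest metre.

ΔN = -281 m

At φ = 16.0634°, λ = -135.4050°: sin φ = 0.276701, cos φ = 0.960956, sin λ = -0.702091, cos λ = -0.712087.
ΔN = −sin φ cos λ·ΔX − sin φ sin λ·ΔY + cos φ·ΔZ = −(0.276701)(-0.712087)(336.4) − (0.276701)(-0.702091)(233.5) + (0.960956)(-408.7) = -281.10 m.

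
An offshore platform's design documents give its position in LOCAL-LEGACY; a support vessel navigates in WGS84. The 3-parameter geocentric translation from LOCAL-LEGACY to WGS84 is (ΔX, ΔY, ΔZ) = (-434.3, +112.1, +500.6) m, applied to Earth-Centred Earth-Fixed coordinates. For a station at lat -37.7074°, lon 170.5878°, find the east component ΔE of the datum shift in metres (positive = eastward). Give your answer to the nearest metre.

The local east axis at (φ, λ) is (−sin λ, cos λ, 0), so ΔE = −sin(170.5878°)·(-434.3) + cos(170.5878°)·112.1 = -39.57 m.

ΔE = -40 m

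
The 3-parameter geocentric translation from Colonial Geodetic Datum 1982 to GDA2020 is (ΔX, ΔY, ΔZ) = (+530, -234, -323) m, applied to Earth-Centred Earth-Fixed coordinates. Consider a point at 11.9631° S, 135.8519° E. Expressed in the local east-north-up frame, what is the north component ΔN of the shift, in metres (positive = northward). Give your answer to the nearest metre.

The local north axis is (−sin φ cos λ, −sin φ sin λ, cos φ), giving ΔN = -78.829 − 33.784 − 315.985 = -428.60 m.

ΔN = -429 m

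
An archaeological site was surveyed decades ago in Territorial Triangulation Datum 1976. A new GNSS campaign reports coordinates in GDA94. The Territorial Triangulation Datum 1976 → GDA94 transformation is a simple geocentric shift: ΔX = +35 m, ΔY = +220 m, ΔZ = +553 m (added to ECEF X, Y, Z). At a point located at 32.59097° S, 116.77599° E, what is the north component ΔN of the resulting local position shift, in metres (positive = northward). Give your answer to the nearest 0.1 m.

At φ = -32.59097°, λ = 116.77599°: sin φ = -0.538638, cos φ = 0.842537, sin λ = 0.892775, cos λ = -0.450503.
ΔN = −sin φ cos λ·ΔX − sin φ sin λ·ΔY + cos φ·ΔZ = −(-0.538638)(-0.450503)(35) − (-0.538638)(0.892775)(220) + (0.842537)(553) = 563.22 m.

ΔN = 563.2 m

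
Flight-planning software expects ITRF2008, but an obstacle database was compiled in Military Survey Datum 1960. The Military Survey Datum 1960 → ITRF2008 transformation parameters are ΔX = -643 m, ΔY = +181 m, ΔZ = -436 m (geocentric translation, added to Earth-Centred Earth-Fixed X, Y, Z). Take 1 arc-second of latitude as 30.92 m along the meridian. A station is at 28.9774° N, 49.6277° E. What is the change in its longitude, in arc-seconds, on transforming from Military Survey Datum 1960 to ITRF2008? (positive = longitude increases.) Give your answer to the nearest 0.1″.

Δλ = 22.4″

sin φ = 0.484465, cos φ = 0.874811, sin λ = 0.761852, cos λ = 0.647752.
East component: ΔE = −sin λ·ΔX + cos λ·ΔY = −(0.761852)(-643) + (0.647752)(181) = 607.11 m.
1° of latitude spans 3600 × 30.92 = 111312 m; at latitude φ, 1° of longitude spans that × cos φ = 97376.9 m, so Δλ = 607.11 / 97376.9 × 3600 = 22.445″.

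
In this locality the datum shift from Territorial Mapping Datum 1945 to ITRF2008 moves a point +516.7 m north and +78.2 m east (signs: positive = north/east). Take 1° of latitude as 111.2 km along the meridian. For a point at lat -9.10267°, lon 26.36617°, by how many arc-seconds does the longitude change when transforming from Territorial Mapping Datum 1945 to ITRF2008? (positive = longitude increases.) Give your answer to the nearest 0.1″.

Δλ = 2.6″

At latitude -9.10267°, cos φ = 0.987406.
1° of longitude at this latitude = 111.2 × cos φ = 109.80 km, so Δλ = 78.2 / 109799.6 = 0.0007122° = 2.564″.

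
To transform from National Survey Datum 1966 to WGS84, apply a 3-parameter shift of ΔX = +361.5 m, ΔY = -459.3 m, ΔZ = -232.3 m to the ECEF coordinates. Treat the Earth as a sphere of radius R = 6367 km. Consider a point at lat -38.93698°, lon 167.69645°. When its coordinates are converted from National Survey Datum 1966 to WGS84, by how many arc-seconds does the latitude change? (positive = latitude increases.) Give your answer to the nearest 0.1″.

Δφ = -15.0″

sin φ = -0.628465, cos φ = 0.777838, sin λ = 0.213091, cos λ = -0.977032.
North component: ΔN = −sin φ cos λ·ΔX − sin φ sin λ·ΔY + cos φ·ΔZ = −(-0.628465)(-0.977032)(361.5) − (-0.628465)(0.213091)(-459.3) + (0.777838)(-232.3) = -464.17 m.
1° of latitude spans πR/180 = 111125 m, so Δφ = -464.17 / 111125 × 3600 = -15.037″.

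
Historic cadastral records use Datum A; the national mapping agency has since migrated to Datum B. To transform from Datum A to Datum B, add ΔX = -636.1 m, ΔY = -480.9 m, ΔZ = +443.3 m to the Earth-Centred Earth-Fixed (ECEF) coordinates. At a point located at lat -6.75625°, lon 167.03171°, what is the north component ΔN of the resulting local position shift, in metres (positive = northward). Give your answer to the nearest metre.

ΔN = 500 m

At φ = -6.75625°, λ = 167.03171°: sin φ = -0.117646, cos φ = 0.993056, sin λ = 0.224412, cos λ = -0.974494.
ΔN = −sin φ cos λ·ΔX − sin φ sin λ·ΔY + cos φ·ΔZ = −(-0.117646)(-0.974494)(-636.1) − (-0.117646)(0.224412)(-480.9) + (0.993056)(443.3) = 500.45 m.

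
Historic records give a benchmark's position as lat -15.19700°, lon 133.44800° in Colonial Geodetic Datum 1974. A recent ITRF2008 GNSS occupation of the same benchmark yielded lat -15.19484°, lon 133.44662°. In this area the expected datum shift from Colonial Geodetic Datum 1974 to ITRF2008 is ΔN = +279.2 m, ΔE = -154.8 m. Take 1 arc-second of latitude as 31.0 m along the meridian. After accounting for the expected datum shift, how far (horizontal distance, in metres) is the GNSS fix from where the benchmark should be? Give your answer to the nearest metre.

39 m

Observed coordinate differences: Δφ = +0.00216°, Δλ = -0.00138°.
Converting to metres (1° lat = 111600 m, cos φ = 0.965030): observed ΔN = 241.1 m, observed ΔE = -148.6 m.
Subtracting the expected shift leaves a residual of 241.1 − (279.2) = -38.1 m north and -148.6 − (-154.8) = 6.2 m east.
Residual distance = √((-38.1)² + 6.2²) = 38.6 m.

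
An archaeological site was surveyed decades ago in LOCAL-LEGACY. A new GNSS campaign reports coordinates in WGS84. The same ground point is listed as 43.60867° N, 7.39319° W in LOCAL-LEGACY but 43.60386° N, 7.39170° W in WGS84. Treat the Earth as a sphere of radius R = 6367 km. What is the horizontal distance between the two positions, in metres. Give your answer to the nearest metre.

Δφ = 43.60386° − 43.60867° = -0.00481°; Δλ = -7.39170° − -7.39319° = +0.00149°.
1° along a meridian = πR/180 = 111125 m.
ΔN = Δφ × 111125 = -534.5 m; ΔE = Δλ × 111125 × cos(43.60867°) = +0.00149 × 111125 × 0.724067 = 119.9 m.
Distance = √(ΔE² + ΔN²) = √(119.9² + (-534.5)²) = 547.8 m.

548 m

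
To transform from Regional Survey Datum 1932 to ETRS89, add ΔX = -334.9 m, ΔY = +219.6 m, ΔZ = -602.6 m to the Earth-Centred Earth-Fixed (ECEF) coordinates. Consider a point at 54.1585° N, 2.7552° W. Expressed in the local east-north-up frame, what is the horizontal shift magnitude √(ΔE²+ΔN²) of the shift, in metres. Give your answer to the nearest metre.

216 m

At φ = 54.1585°, λ = -2.7552°: sin φ = 0.810640, cos φ = 0.585545, sin λ = -0.048069, cos λ = 0.998844.
ΔE = −sin λ·ΔX + cos λ·ΔY = −(-0.048069)·(-334.9) + (0.998844)·(219.6) = 203.25 m.
ΔN = −sin φ cos λ·ΔX − sin φ sin λ·ΔY + cos φ·ΔZ = −(0.810640)(0.998844)(-334.9) − (0.810640)(-0.048069)(219.6) + (0.585545)(-602.6) = -73.12 m.
Horizontal magnitude = √(ΔE² + ΔN²) = √(203.25² + (-73.12)²) = 216.00 m.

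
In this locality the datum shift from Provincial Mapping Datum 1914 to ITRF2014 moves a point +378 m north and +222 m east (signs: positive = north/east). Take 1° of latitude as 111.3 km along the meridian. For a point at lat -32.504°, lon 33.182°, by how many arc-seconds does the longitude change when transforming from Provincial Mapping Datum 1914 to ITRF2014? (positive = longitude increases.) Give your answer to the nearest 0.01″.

At latitude -32.504°, cos φ = 0.843354.
1° of longitude at this latitude = 111.3 × cos φ = 93.87 km, so Δλ = 222.0 / 93865.3 = 0.0023651° = 8.514″.

Δλ = 8.51″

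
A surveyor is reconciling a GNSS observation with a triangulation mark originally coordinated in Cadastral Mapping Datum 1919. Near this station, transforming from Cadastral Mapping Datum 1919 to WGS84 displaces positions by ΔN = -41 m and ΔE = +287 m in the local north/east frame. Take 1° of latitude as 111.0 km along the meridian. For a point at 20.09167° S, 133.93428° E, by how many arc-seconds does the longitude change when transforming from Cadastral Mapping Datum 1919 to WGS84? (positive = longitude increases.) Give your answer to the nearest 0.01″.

Δλ = 9.91″

At latitude -20.09167°, cos φ = 0.939144.
1° of longitude at this latitude = 111.0 × cos φ = 104.25 km, so Δλ = 287.0 / 104245.0 = 0.0027531° = 9.911″.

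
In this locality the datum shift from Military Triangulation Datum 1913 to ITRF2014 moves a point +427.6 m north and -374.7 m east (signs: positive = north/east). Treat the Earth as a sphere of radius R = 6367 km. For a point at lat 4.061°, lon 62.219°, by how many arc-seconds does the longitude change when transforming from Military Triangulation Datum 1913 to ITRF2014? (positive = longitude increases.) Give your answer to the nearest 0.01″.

Δλ = -12.17″

At latitude 4.061°, cos φ = 0.997489.
One radian of longitude at latitude φ spans R cos φ, so Δλ = ΔE / (R cos φ) = -374.7 / (6367000 × 0.997489) = -5.8998e-05 rad = -12.169″.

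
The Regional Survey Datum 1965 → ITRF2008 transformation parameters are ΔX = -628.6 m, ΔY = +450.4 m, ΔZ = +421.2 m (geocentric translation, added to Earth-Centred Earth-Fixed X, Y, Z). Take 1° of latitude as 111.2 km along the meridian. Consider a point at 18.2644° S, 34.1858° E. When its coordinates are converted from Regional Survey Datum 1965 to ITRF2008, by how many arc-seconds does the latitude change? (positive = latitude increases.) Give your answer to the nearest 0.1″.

sin φ = -0.313402, cos φ = 0.949620, sin λ = 0.561878, cos λ = 0.827220.
North component: ΔN = −sin φ cos λ·ΔX − sin φ sin λ·ΔY + cos φ·ΔZ = −(-0.313402)(0.827220)(-628.6) − (-0.313402)(0.561878)(450.4) + (0.949620)(421.2) = 316.33 m.
1° of latitude spans 111200 m, so Δφ = 316.33 / 111200 × 3600 = 10.241″.

Δφ = 10.2″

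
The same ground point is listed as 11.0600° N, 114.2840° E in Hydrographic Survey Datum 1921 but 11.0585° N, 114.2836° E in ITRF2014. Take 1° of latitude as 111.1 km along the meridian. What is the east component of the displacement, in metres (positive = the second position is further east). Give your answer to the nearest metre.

Δφ = 11.0585° − 11.0600° = -0.0015°; Δλ = 114.2836° − 114.2840° = -0.0004°.
ΔN = Δφ × 111100 = -166.7 m; ΔE = Δλ × 111100 × cos(11.0600°) = -0.0004 × 111100 × 0.981427 = -43.6 m.

ΔE = -44 m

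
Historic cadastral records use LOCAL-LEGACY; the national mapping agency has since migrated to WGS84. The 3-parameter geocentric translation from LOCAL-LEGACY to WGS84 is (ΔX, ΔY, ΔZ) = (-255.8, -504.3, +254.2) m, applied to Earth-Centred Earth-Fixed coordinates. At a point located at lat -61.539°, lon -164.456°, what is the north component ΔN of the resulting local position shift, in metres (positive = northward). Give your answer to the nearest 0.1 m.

ΔN = 456.6 m

The local north axis is (−sin φ cos λ, −sin φ sin λ, cos φ), giving ΔN = 216.659 + 118.808 + 121.142 = 456.61 m.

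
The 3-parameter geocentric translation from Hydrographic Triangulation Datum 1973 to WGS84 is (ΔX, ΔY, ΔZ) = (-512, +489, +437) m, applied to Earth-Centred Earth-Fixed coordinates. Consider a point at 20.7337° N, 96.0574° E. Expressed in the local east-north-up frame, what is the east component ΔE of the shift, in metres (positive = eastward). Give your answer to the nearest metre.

ΔE = 458 m

The local east axis at (φ, λ) is (−sin λ, cos λ, 0), so ΔE = −sin(96.0574°)·(-512) + cos(96.0574°)·489 = 457.54 m.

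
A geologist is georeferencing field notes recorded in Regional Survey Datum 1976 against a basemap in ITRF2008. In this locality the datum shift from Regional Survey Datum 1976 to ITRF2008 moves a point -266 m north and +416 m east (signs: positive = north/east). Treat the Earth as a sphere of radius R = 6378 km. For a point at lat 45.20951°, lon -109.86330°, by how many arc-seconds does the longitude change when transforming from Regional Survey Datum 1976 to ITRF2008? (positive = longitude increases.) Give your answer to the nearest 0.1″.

Δλ = 19.1″

At latitude 45.20951°, cos φ = 0.704516.
One radian of longitude at latitude φ spans R cos φ, so Δλ = ΔE / (R cos φ) = 416.0 / (6378000 × 0.704516) = 9.2580e-05 rad = 19.096″.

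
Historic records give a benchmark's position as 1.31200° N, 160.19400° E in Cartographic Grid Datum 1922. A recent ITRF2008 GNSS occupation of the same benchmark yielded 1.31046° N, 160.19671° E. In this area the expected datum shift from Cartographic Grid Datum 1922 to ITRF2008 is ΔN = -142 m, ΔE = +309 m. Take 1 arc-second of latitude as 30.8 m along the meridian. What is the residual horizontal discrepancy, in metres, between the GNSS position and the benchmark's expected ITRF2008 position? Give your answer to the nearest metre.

30 m

Observed coordinate differences: Δφ = -0.00154°, Δλ = +0.00271°.
Converting to metres (1° lat = 110880 m, cos φ = 0.999738): observed ΔN = -170.8 m, observed ΔE = 300.4 m.
Subtracting the expected shift leaves a residual of -170.8 − (-142) = -28.8 m north and 300.4 − (309) = -8.6 m east.
Residual distance = √((-28.8)² + (-8.6)²) = 30.0 m.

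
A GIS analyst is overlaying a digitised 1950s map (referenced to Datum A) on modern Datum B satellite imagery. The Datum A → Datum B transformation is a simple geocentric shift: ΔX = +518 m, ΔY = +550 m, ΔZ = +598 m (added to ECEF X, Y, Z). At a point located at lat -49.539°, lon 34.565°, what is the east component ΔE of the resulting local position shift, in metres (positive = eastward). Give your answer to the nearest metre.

ΔE = 159 m

The local east axis at (φ, λ) is (−sin λ, cos λ, 0), so ΔE = −sin(34.565°)·518 + cos(34.565°)·550 = 159.03 m.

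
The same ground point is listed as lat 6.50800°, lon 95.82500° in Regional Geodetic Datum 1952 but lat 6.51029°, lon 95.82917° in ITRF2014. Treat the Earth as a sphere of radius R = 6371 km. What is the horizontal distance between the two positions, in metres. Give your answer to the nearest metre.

526 m

Δφ = 6.51029° − 6.50800° = +0.00229°; Δλ = 95.82917° − 95.82500° = +0.00417°.
1° along a meridian = πR/180 = 111195 m.
ΔN = Δφ × 111195 = 254.6 m; ΔE = Δλ × 111195 × cos(6.50800°) = +0.00417 × 111195 × 0.993556 = 460.7 m.
Distance = √(ΔE² + ΔN²) = √(460.7² + 254.6²) = 526.4 m.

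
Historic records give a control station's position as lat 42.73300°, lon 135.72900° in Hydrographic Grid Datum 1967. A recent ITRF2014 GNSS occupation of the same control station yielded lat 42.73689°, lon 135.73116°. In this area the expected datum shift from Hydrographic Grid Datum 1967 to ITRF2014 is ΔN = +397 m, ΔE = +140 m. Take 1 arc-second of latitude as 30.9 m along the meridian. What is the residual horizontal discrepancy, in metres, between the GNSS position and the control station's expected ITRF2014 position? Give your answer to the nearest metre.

51 m

Observed coordinate differences: Δφ = +0.00389°, Δλ = +0.00216°.
Converting to metres (1° lat = 111240 m, cos φ = 0.734524): observed ΔN = 432.7 m, observed ΔE = 176.5 m.
Subtracting the expected shift leaves a residual of 432.7 − (397) = 35.7 m north and 176.5 − (140) = 36.5 m east.
Residual distance = √(35.7² + 36.5²) = 51.1 m.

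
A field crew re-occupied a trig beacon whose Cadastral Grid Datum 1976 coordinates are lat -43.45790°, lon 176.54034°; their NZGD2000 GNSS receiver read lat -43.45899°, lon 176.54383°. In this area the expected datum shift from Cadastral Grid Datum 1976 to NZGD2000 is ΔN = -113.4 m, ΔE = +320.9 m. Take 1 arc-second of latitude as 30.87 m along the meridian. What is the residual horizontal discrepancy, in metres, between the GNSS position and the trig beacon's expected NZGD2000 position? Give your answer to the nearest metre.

Observed coordinate differences: Δφ = -0.00109°, Δλ = +0.00349°.
Converting to metres (1° lat = 111132 m, cos φ = 0.725880): observed ΔN = -121.1 m, observed ΔE = 281.5 m.
Subtracting the expected shift leaves a residual of -121.1 − (-113.4) = -7.7 m north and 281.5 − (320.9) = -39.4 m east.
Residual distance = √((-7.7)² + (-39.4)²) = 40.1 m.

40 m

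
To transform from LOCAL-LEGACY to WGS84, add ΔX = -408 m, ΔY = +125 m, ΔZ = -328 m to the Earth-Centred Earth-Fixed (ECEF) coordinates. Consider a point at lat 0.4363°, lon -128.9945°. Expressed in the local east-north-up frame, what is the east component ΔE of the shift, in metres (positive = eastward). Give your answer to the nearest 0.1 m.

At φ = 0.4363°, λ = -128.9945°: sin φ = 0.007615, cos φ = 0.999971, sin λ = -0.777206, cos λ = -0.629246.
ΔE = −sin λ·ΔX + cos λ·ΔY = −(-0.777206)·(-408) + (-0.629246)·(125) = -395.76 m.

ΔE = -395.8 m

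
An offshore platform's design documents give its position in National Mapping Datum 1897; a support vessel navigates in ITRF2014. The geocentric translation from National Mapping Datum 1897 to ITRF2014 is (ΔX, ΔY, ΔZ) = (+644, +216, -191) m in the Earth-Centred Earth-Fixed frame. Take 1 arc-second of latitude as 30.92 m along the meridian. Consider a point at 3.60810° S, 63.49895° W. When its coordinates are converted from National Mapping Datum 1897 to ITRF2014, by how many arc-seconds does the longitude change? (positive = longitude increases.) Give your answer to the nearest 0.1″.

sin φ = -0.062932, cos φ = 0.998018, sin λ = -0.894926, cos λ = 0.446214.
East component: ΔE = −sin λ·ΔX + cos λ·ΔY = −(-0.894926)(644) + (0.446214)(216) = 672.71 m.
1° of latitude spans 3600 × 30.92 = 111312 m; at latitude φ, 1° of longitude spans that × cos φ = 111091.4 m, so Δλ = 672.71 / 111091.4 × 3600 = 21.800″.

Δλ = 21.8″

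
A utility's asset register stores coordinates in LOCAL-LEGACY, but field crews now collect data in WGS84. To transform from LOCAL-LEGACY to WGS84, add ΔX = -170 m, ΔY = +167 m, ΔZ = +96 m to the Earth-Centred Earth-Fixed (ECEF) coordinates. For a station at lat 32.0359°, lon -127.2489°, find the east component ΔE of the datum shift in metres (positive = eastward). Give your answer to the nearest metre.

ΔE = -236 m

At φ = 32.0359°, λ = -127.2489°: sin φ = 0.530451, cos φ = 0.847716, sin λ = -0.796014, cos λ = -0.605279.
ΔE = −sin λ·ΔX + cos λ·ΔY = −(-0.796014)·(-170) + (-0.605279)·(167) = -236.40 m.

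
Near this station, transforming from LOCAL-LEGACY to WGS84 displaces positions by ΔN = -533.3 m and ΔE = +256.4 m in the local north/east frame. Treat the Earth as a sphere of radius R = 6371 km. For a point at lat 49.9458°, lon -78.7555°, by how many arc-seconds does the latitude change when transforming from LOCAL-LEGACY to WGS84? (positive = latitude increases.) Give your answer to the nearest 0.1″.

On a sphere of radius R, 1 rad of latitude = R, so Δφ = ΔN / R = -533.3 / 6371000 = -8.3707e-05 rad = -17.266″.

Δφ = -17.3″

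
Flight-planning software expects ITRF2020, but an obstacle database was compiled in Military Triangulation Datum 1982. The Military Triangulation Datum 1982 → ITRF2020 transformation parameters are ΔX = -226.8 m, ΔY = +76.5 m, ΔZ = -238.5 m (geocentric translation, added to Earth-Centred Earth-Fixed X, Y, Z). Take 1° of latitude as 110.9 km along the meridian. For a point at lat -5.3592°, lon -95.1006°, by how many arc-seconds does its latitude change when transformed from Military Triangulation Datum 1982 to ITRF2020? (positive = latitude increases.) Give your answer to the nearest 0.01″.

Δφ = -7.88″

sin φ = -0.093399, cos φ = 0.995629, sin λ = -0.996040, cos λ = -0.088905.
North component: ΔN = −sin φ cos λ·ΔX − sin φ sin λ·ΔY + cos φ·ΔZ = −(-0.093399)(-0.088905)(-226.8) − (-0.093399)(-0.996040)(76.5) + (0.995629)(-238.5) = -242.69 m.
1° of latitude spans 110900 m, so Δφ = -242.69 / 110900 × 3600 = -7.878″.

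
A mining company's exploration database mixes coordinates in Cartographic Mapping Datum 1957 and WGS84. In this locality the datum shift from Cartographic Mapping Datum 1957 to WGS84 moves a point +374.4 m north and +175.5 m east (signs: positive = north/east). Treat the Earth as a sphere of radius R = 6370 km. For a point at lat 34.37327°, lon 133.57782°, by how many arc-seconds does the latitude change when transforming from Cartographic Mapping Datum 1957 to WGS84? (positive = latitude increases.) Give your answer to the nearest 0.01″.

On a sphere of radius R, 1 rad of latitude = R, so Δφ = ΔN / R = 374.4 / 6370000 = 5.8776e-05 rad = 12.123″.

Δφ = 12.12″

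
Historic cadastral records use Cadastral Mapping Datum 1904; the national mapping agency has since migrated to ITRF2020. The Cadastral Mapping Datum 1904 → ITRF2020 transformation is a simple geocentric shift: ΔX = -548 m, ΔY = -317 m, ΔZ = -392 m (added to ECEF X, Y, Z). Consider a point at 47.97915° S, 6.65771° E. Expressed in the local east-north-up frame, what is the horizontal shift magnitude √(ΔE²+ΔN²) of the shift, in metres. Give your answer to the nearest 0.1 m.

At φ = -47.97915°, λ = 6.65771°: sin φ = -0.742901, cos φ = 0.669401, sin λ = 0.115938, cos λ = 0.993256.
ΔE = −sin λ·ΔX + cos λ·ΔY = −(0.115938)·(-548) + (0.993256)·(-317) = -251.33 m.
ΔN = −sin φ cos λ·ΔX − sin φ sin λ·ΔY + cos φ·ΔZ = −(-0.742901)(0.993256)(-548) − (-0.742901)(0.115938)(-317) + (0.669401)(-392) = -694.07 m.
Horizontal magnitude = √(ΔE² + ΔN²) = √((-251.33)² + (-694.07)²) = 738.18 m.

738.2 m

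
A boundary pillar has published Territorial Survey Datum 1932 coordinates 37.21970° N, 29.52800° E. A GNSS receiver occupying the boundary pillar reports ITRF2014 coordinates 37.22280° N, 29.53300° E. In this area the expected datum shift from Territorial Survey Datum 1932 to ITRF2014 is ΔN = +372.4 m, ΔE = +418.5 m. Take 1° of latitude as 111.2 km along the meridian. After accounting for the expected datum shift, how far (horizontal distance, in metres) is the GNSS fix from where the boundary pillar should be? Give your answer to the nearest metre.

Observed coordinate differences: Δφ = +0.00310°, Δλ = +0.00500°.
Converting to metres (1° lat = 111200 m, cos φ = 0.796322): observed ΔN = 344.7 m, observed ΔE = 442.8 m.
Subtracting the expected shift leaves a residual of 344.7 − (372.4) = -27.7 m north and 442.8 − (418.5) = 24.3 m east.
Residual distance = √((-27.7)² + 24.3²) = 36.8 m.

37 m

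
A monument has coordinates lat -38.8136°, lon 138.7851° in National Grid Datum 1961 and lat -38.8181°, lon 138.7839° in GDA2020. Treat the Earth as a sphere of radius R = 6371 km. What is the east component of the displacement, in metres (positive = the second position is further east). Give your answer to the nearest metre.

Δφ = -38.8181° − -38.8136° = -0.0045°; Δλ = 138.7839° − 138.7851° = -0.0012°.
1° along a meridian = πR/180 = 111195 m.
ΔN = Δφ × 111195 = -500.4 m; ΔE = Δλ × 111195 × cos(-38.8136°) = -0.0012 × 111195 × 0.779189 = -104.0 m.

ΔE = -104 m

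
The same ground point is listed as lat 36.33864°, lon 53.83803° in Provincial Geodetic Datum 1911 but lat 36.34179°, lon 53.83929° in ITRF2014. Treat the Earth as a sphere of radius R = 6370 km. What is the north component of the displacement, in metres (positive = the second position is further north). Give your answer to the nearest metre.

ΔN = 350 m

Δφ = 36.34179° − 36.33864° = +0.00315°; Δλ = 53.83929° − 53.83803° = +0.00126°.
1° along a meridian = πR/180 = 111177 m.
ΔN = Δφ × 111177 = 350.2 m; ΔE = Δλ × 111177 × cos(36.33864°) = +0.00126 × 111177 × 0.805529 = 112.8 m.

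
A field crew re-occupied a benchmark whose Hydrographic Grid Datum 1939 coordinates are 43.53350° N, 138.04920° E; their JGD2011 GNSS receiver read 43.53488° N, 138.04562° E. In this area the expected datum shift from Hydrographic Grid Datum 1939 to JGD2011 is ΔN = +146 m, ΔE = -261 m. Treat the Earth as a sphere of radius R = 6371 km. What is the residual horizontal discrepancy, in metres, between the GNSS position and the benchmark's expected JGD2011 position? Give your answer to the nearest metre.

29 m

Observed coordinate differences: Δφ = +0.00138°, Δλ = -0.00358°.
Converting to metres (1° lat = 111195 m, cos φ = 0.724972): observed ΔN = 153.4 m, observed ΔE = -288.6 m.
Subtracting the expected shift leaves a residual of 153.4 − (146) = 7.4 m north and -288.6 − (-261) = -27.6 m east.
Residual distance = √(7.4² + (-27.6)²) = 28.6 m.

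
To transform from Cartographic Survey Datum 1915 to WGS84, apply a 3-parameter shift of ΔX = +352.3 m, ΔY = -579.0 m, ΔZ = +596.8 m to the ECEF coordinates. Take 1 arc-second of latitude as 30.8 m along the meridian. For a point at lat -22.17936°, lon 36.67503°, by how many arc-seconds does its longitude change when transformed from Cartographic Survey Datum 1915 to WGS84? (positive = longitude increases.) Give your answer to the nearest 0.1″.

Δλ = -23.7″

sin φ = -0.377507, cos φ = 0.926007, sin λ = 0.597276, cos λ = 0.802036.
East component: ΔE = −sin λ·ΔX + cos λ·ΔY = −(0.597276)(352.3) + (0.802036)(-579.0) = -674.80 m.
1° of latitude spans 3600 × 30.80 = 110880 m; at latitude φ, 1° of longitude spans that × cos φ = 102675.6 m, so Δλ = -674.80 / 102675.6 × 3600 = -23.660″.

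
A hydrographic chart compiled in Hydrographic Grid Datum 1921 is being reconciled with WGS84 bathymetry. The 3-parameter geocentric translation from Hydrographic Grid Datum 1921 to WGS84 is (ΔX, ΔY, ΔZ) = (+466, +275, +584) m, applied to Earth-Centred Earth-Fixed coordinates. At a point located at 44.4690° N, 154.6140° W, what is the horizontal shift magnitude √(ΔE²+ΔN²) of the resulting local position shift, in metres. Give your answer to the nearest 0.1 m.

795.8 m

At φ = 44.4690°, λ = -154.6140°: sin φ = 0.700523, cos φ = 0.713630, sin λ = -0.428714, cos λ = -0.903440.
ΔE = −sin λ·ΔX + cos λ·ΔY = −(-0.428714)·(466) + (-0.903440)·(275) = -48.67 m.
ΔN = −sin φ cos λ·ΔX − sin φ sin λ·ΔY + cos φ·ΔZ = −(0.700523)(-0.903440)(466) − (0.700523)(-0.428714)(275) + (0.713630)(584) = 794.27 m.
Horizontal magnitude = √(ΔE² + ΔN²) = √((-48.67)² + 794.27²) = 795.76 m.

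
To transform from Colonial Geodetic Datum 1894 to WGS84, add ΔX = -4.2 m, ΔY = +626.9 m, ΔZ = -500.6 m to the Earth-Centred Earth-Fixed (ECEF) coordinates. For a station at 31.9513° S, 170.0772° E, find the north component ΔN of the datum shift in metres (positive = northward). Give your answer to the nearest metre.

The local north axis is (−sin φ cos λ, −sin φ sin λ, cos φ), giving ΔN = 2.189 + 57.168 − 424.758 = -365.40 m.

ΔN = -365 m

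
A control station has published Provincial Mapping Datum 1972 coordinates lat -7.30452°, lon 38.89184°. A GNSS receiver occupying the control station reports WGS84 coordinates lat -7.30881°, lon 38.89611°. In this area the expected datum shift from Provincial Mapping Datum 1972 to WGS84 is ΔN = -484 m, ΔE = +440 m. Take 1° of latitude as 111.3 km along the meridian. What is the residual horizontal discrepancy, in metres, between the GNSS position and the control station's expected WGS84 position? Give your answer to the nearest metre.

32 m

Observed coordinate differences: Δφ = -0.00429°, Δλ = +0.00427°.
Converting to metres (1° lat = 111300 m, cos φ = 0.991884): observed ΔN = -477.5 m, observed ΔE = 471.4 m.
Subtracting the expected shift leaves a residual of -477.5 − (-484) = 6.5 m north and 471.4 − (440) = 31.4 m east.
Residual distance = √(6.5² + 31.4²) = 32.1 m.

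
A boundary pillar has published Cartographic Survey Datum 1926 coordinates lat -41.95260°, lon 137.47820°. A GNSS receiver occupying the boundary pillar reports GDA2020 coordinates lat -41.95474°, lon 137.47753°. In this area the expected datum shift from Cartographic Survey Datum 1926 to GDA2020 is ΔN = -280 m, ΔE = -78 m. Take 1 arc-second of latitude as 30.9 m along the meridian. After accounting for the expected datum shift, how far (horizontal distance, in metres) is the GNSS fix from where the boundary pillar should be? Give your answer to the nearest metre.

Observed coordinate differences: Δφ = -0.00214°, Δλ = -0.00067°.
Converting to metres (1° lat = 111240 m, cos φ = 0.743698): observed ΔN = -238.1 m, observed ΔE = -55.4 m.
Subtracting the expected shift leaves a residual of -238.1 − (-280) = 41.9 m north and -55.4 − (-78) = 22.6 m east.
Residual distance = √(41.9² + 22.6²) = 47.6 m.

48 m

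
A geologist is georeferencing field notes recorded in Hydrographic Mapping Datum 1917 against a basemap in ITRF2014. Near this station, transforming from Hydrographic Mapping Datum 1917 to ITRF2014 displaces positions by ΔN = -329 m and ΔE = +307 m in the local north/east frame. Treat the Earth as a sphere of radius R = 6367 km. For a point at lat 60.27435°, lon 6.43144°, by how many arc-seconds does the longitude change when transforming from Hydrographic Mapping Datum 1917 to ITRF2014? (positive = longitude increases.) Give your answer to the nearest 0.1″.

Δλ = 20.1″

At latitude 60.27435°, cos φ = 0.495847.
One radian of longitude at latitude φ spans R cos φ, so Δλ = ΔE / (R cos φ) = 307.0 / (6367000 × 0.495847) = 9.7242e-05 rad = 20.058″.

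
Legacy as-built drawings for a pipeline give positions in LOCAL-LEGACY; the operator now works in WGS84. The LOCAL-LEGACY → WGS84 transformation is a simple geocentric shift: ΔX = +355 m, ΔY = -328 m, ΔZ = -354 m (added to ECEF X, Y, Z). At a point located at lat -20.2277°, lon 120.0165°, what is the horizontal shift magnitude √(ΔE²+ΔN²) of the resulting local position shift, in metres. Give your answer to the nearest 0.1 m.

The local east axis at (φ, λ) is (−sin λ, cos λ, 0), so ΔE = −sin(120.0165°)·355 + cos(120.0165°)·(-328) = -143.31 m.
The local north axis is (−sin φ cos λ, −sin φ sin λ, cos φ), giving ΔN = -61.402 − 98.197 − 332.167 = -491.77 m.
Horizontal magnitude = √(ΔE² + ΔN²) = √((-143.31)² + (-491.77)²) = 512.22 m.

512.2 m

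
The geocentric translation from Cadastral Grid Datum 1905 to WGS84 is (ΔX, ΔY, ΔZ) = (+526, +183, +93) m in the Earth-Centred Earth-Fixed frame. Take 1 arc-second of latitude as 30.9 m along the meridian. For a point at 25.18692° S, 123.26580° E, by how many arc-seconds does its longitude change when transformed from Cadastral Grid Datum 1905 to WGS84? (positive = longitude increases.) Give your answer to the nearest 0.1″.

Δλ = -19.3″

sin φ = -0.425573, cos φ = 0.904924, sin λ = 0.836135, cos λ = -0.548524.
East component: ΔE = −sin λ·ΔX + cos λ·ΔY = −(0.836135)(526) + (-0.548524)(183) = -540.19 m.
1° of latitude spans 3600 × 30.90 = 111240 m; at latitude φ, 1° of longitude spans that × cos φ = 100663.8 m, so Δλ = -540.19 / 100663.8 × 3600 = -19.318″.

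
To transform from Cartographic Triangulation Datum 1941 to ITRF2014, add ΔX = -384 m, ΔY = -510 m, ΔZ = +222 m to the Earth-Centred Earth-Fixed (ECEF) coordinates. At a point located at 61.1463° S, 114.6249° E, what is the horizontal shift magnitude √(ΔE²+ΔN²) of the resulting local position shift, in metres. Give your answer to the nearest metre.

584 m

The local east axis at (φ, λ) is (−sin λ, cos λ, 0), so ΔE = −sin(114.6249°)·(-384) + cos(114.6249°)·(-510) = 561.58 m.
The local north axis is (−sin φ cos λ, −sin φ sin λ, cos φ), giving ΔN = 140.140 − 406.062 + 107.132 = -158.79 m.
Horizontal magnitude = √(ΔE² + ΔN²) = √(561.58² + (-158.79)²) = 583.60 m.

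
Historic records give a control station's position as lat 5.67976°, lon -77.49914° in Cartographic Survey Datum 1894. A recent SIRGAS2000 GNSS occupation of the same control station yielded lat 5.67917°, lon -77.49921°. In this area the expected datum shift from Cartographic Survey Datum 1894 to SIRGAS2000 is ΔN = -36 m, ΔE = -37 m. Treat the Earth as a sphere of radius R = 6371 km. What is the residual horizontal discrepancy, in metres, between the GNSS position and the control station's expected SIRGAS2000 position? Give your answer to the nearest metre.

42 m

Observed coordinate differences: Δφ = -0.00059°, Δλ = -0.00007°.
Converting to metres (1° lat = 111195 m, cos φ = 0.995091): observed ΔN = -65.6 m, observed ΔE = -7.7 m.
Subtracting the expected shift leaves a residual of -65.6 − (-36) = -29.6 m north and -7.7 − (-37) = 29.3 m east.
Residual distance = √((-29.6)² + 29.3²) = 41.6 m.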